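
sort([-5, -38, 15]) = [-38, -5, 15]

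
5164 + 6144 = 11308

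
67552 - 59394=8158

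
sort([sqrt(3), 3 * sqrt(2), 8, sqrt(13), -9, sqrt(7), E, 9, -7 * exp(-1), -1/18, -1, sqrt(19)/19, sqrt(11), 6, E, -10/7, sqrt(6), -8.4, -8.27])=[-9, -8.4, -8.27, -7 * exp(-1), -10/7, -1, -1/18, sqrt(19)/19, sqrt(3), sqrt(6), sqrt(7), E, E, sqrt(11), sqrt(13), 3 * sqrt(2), 6, 8, 9]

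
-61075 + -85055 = -146130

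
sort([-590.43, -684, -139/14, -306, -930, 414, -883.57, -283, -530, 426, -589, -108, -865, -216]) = [-930, -883.57, -865, -684, -590.43, -589, -530, -306, -283, -216, -108, -139/14, 414, 426]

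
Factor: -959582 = -1*2^1*13^2*17^1*167^1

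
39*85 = 3315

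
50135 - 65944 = -15809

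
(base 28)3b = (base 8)137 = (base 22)47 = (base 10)95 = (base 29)38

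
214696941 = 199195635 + 15501306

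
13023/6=4341/2=2170.50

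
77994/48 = 12999/8 ≈ 1624.88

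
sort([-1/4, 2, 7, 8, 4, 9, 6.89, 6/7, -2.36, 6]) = [-2.36, -1/4, 6/7, 2, 4, 6, 6.89, 7, 8, 9]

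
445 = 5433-4988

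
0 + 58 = 58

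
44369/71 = 624+65/71 ≈ 624.92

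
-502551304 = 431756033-934307337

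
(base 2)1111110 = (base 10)126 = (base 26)4m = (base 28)4e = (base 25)51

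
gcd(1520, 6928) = 16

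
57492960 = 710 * 80976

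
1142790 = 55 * 20778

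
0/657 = 0 = 0.00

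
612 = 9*68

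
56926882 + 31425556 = 88352438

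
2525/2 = 1262+1/2 = 1262.50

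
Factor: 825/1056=2^(-5) * 5^2=25/32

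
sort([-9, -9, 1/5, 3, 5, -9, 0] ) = [-9, -9, -9, 0, 1/5, 3, 5] 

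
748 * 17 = 12716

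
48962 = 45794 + 3168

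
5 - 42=-37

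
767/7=109 + 4/7≈109.57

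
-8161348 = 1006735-9168083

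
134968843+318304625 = 453273468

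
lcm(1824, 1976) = 23712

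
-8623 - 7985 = -16608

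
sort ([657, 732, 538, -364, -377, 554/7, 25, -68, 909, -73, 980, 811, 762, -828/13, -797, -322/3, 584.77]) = [-797, -377, -364, -322/3, -73, -68, -828/13, 25, 554/7, 538, 584.77, 657, 732, 762, 811, 909, 980]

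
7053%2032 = 957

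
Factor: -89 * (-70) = 2^1 * 5^1 * 7^1 * 89^1 = 6230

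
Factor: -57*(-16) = 2^4*3^1*19^1 = 912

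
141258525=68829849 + 72428676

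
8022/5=1604 + 2/5=1604.40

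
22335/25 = 4467/5 = 893.40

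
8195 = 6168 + 2027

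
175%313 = 175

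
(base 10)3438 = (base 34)2x4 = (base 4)311232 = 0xd6e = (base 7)13011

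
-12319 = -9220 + -3099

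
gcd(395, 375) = 5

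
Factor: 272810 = 2^1 * 5^1 * 27281^1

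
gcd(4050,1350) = 1350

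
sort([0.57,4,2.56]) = [0.57,2.56,4]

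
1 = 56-55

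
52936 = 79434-26498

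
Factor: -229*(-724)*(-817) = -1*2^2*19^1*43^1*181^1*229^1 = -135455332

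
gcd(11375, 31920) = 35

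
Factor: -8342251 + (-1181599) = -1 * 2^1 * 5^2 * 7^1 * 27211^1 = -9523850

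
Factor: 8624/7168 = 2^(-6) * 7^1 * 11^1 = 77/64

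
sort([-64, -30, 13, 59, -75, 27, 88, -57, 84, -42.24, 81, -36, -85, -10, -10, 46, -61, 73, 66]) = [-85, -75, -64, -61, -57, -42.24, -36, -30, -10, -10, 13, 27, 46, 59, 66, 73, 81, 84, 88]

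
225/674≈0.334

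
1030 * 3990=4109700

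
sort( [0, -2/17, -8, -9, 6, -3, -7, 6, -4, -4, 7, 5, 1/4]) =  [-9, -8, -7, -4, -4, -3, -2/17, 0, 1/4, 5, 6, 6, 7]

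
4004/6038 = 2002/3019 ≈ 0.663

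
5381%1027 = 246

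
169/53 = 3 + 10/53 ≈ 3.19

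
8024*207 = 1660968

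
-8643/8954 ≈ -0.965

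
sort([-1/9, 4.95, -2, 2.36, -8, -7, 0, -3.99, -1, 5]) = [-8, -7, -3.99, -2, -1, -1/9, 0, 2.36, 4.95, 5]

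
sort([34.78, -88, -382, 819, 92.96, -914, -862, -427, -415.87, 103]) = [-914, -862, -427, -415.87, -382, -88, 34.78, 92.96, 103, 819]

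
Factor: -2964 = -1*2^2*3^1*13^1*19^1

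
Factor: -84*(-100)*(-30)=-1*2^5*3^2*5^3*7^1=-252000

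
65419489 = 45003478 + 20416011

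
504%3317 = 504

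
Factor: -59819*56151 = -1*3^2*17^1*41^1*367^1*1459^1 = -3358896669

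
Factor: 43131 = 3^1*11^1*1307^1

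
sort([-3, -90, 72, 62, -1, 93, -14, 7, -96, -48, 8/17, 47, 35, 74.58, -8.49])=[-96, -90, -48, -14, -8.49, -3, -1, 8/17, 7, 35, 47, 62, 72, 74.58, 93]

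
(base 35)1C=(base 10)47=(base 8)57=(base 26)1L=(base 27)1K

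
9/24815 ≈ 0.000363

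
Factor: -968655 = -1*3^1*5^1*64577^1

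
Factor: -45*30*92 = -1*2^3*3^3*5^2*23^1 = -124200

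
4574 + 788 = 5362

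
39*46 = 1794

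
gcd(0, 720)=720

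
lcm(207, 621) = 621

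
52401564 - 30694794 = 21706770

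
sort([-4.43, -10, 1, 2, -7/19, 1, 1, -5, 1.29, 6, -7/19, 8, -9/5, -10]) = [-10, -10, -5, -4.43, -9/5, -7/19, -7/19, 1, 1, 1, 1.29, 2, 6, 8]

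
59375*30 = 1781250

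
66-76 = -10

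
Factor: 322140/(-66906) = -1*2^1*3^(-3)*5^1*13^1 = -130/27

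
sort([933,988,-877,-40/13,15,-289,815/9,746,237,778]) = [-877,-289,-40/13,15,815/9,237,746,778,933,988]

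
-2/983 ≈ -0.00203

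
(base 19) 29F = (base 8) 1614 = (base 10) 908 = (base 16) 38C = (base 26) 18O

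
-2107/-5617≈0.375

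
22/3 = 7 + 1/3 ≈ 7.33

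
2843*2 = 5686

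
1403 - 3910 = -2507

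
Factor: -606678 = -1*2^1*3^1*101113^1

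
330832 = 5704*58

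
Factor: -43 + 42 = -1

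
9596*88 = 844448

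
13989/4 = 3497 + 1/4 = 3497.25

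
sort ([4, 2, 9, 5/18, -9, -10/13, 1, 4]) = [-9, -10/13, 5/18, 1, 2, 4, 4, 9]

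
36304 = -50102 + 86406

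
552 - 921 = -369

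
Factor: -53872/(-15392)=2^(-1) * 7^1=7/2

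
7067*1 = 7067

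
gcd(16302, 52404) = 66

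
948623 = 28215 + 920408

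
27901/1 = 27901 = 27901.00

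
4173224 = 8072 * 517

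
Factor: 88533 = 3^4*1093^1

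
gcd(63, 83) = 1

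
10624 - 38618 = -27994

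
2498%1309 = 1189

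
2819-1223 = 1596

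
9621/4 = 2405 + 1/4 = 2405.25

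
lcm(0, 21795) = 0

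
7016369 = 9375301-2358932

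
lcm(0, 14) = 0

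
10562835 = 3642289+6920546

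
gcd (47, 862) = 1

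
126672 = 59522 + 67150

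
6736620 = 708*9515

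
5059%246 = 139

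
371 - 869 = -498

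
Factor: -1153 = -1*1153^1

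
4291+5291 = 9582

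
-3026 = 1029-4055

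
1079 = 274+805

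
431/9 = 47 + 8/9 ≈ 47.89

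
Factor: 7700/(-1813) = -1 * 2^2 * 5^2 * 7^(-1) * 11^1 * 37^(-1) = -1100/259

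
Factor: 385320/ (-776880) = -1 * 2^ (-1) * 3^ (-1) * 13^1 * 19^1 * 83^ (-1) = -247/498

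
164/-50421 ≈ -0.00325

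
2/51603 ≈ 0.0000388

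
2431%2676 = 2431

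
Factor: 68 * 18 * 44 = 2^5 * 3^2 * 11^1 * 17^1 = 53856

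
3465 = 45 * 77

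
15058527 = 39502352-24443825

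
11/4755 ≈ 0.00231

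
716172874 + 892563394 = 1608736268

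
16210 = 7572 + 8638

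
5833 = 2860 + 2973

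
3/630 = 1/210 ≈ 0.00476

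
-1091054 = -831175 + -259879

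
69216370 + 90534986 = 159751356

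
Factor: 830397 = 3^1*31^1*8929^1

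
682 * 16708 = 11394856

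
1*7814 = 7814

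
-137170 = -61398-75772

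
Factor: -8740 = -1 * 2^2 * 5^1 * 19^1 * 23^1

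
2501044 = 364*6871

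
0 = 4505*0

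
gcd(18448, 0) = 18448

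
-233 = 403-636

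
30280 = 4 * 7570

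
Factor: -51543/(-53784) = 2^(-3) * 3^(-1) * 23^1 = 23/24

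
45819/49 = 935 + 4/49 ≈ 935.08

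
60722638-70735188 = -10012550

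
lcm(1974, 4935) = 9870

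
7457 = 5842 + 1615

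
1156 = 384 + 772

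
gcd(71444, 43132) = 4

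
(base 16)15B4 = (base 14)204C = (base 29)6HH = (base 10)5556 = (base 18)H2C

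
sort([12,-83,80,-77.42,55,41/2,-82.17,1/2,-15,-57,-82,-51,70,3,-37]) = [-83,-82.17,-82,-77.42,-57,-51,-37,-15,1/2,3,12,41/2,55,70,80]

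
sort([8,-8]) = [-8,8]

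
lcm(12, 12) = 12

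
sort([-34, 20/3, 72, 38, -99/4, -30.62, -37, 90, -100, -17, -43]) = [-100, -43, -37, -34, -30.62, -99/4, -17, 20/3, 38, 72, 90]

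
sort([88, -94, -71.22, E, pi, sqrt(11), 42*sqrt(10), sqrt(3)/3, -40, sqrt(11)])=[-94, -71.22, -40, sqrt(3)/3, E, pi, sqrt(11), sqrt(11), 88, 42*sqrt(10)]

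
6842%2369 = 2104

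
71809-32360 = 39449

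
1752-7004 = -5252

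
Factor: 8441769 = 3^1*7^2*57427^1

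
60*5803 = 348180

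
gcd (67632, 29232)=48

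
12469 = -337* (-37) 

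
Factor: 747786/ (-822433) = -1*2^1*3^1*13^1*9587^1*822433^ (-1)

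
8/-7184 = -1/898 ≈ -0.00111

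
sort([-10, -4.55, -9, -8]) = [-10, -9, -8, -4.55]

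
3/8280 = 1/2760 ≈ 0.000362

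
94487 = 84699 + 9788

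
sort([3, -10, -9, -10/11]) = [-10, -9, -10/11, 3]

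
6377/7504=911/1072 ≈ 0.850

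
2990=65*46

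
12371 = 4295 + 8076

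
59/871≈0.0677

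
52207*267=13939269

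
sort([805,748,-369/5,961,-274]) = [-274,-369/5,748,805,961]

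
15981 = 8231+7750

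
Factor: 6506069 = 47^1*138427^1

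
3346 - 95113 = -91767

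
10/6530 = 1/653 ≈ 0.00153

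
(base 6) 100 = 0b100100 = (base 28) 18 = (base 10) 36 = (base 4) 210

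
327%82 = 81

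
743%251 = 241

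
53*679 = 35987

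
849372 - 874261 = -24889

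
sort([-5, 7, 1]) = [-5, 1, 7]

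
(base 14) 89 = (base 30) 41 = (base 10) 121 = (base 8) 171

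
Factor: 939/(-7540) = -1*2^(-2)*3^1*5^(-1)*13^(-1)*29^(-1)*313^1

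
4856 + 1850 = 6706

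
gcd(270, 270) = 270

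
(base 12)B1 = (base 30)4D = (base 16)85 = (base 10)133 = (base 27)4P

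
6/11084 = 3/5542 ≈ 0.000541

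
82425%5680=2905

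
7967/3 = 2655 + 2/3 ≈ 2655.67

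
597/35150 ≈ 0.0170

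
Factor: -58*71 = -1*2^1*29^1*71^1 = -4118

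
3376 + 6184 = 9560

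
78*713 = 55614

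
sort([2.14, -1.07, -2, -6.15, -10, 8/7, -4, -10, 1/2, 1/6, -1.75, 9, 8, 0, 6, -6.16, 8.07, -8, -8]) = [-10, -10, -8, -8, -6.16, -6.15, -4, -2, -1.75, -1.07, 0, 1/6, 1/2, 8/7, 2.14, 6, 8, 8.07, 9]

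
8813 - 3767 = 5046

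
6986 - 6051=935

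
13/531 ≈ 0.0245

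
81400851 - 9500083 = 71900768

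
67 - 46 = 21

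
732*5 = 3660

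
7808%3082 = 1644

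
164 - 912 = -748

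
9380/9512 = 2345/2378≈0.986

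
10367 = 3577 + 6790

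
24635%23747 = 888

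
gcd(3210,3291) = 3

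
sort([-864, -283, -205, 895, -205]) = [-864, -283, -205, -205, 895]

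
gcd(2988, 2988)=2988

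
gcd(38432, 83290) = 2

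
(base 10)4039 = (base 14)1687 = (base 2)111111000111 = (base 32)3u7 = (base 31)469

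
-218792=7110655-7329447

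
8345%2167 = 1844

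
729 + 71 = 800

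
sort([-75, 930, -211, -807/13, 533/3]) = [-211, -75, -807/13, 533/3, 930]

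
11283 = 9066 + 2217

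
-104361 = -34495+-69866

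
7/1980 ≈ 0.00354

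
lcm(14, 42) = 42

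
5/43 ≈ 0.116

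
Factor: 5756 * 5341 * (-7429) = -1 * 2^2 * 7^2 * 17^1 * 19^1 * 23^1 * 109^1 * 1439^1 = -228388231484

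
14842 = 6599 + 8243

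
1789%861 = 67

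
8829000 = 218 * 40500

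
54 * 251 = 13554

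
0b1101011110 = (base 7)2341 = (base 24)1bm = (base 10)862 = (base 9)1157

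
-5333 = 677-6010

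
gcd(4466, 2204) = 58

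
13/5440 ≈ 0.00239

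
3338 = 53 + 3285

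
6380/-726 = -290/33≈-8.79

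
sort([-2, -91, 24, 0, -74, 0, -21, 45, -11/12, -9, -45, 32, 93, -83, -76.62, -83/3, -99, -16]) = [-99, -91, -83, -76.62, -74, -45, -83/3, -21, -16, -9, -2, -11/12, 0, 0, 24, 32, 45, 93]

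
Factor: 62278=2^1*31139^1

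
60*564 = 33840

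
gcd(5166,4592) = 574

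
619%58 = 39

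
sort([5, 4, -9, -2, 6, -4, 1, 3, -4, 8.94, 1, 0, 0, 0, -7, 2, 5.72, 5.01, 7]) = [-9, -7, -4, -4, -2, 0, 0, 0, 1, 1, 2, 3, 4, 5, 5.01, 5.72, 6, 7, 8.94]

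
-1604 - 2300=-3904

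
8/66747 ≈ 0.000120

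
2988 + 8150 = 11138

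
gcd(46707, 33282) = 3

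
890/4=222 + 1/2=222.50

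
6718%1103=100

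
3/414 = 1/138≈0.00725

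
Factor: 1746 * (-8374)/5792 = -1 * 2^(-3) * 3^2 * 53^1 * 79^1 * 97^1 * 181^(-1) = -3655251/1448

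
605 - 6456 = -5851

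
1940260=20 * 97013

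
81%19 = 5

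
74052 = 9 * 8228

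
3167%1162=843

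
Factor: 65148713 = 7^1*41^1*53^1*4283^1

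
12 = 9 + 3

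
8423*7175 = 60435025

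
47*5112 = 240264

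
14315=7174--7141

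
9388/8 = 2347/2 = 1173.50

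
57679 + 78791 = 136470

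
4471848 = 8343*536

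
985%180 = 85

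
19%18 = 1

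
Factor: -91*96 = -1*2^5*3^1*7^1*13^1 = -8736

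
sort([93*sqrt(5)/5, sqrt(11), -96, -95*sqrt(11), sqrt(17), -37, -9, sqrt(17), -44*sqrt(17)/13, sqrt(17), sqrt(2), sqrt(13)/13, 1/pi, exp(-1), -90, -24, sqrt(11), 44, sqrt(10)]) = [-95*sqrt(11), -96, -90, -37, -24, -44*sqrt(17)/13, -9, sqrt(13)/13, 1/pi, exp(-1), sqrt(2), sqrt(10), sqrt(11), sqrt(11), sqrt(17), sqrt(17), sqrt(17), 93*sqrt(5)/5, 44]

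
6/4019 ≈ 0.00149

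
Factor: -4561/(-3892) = 2^(-2)*7^(-1)*139^(-1)*4561^1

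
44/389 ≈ 0.113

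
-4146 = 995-5141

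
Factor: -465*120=-1*2^3*3^2*5^2*31^1=-55800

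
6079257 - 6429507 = -350250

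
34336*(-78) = -2678208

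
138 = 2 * 69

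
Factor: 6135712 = 2^5 * 11^1 * 17431^1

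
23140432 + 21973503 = 45113935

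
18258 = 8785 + 9473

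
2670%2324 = 346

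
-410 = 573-983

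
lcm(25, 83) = 2075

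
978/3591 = 326/1197 ≈ 0.272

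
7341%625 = 466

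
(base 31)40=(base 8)174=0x7c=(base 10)124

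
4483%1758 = 967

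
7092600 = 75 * 94568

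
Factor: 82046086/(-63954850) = -1 * 5^(-2) * 17^(-1) * 67^(-1) * 131^1 * 1123^(-1) * 313153^1 = -41023043/31977425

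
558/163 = 3 + 69/163 ≈ 3.42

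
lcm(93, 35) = 3255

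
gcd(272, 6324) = 68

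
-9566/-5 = 1913 + 1/5 = 1913.20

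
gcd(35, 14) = 7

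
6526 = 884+5642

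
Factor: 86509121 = 86509121^1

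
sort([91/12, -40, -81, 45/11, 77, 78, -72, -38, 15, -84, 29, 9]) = [-84, -81, -72, -40, -38, 45/11, 91/12, 9, 15, 29, 77, 78]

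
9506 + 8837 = 18343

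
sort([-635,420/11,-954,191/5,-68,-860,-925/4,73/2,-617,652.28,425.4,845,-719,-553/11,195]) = [-954,-860,-719,-635,-617,-925/4,-68,-553/11,73/2,420/11,191/5,195,425.4,652.28,845]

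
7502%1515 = 1442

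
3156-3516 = -360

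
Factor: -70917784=-1 * 2^3 * 7^1 * 1266389^1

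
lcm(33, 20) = 660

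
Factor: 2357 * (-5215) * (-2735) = 5^2 * 7^1 * 149^1 * 547^1 * 2357^1 = 33617949925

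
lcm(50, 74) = 1850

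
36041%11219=2384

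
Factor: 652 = 2^2 * 163^1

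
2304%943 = 418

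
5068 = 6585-1517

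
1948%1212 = 736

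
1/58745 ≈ 0.0000170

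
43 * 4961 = 213323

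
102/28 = 51/14 ≈ 3.64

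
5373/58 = 92 + 37/58 ≈ 92.64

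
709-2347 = -1638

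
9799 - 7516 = 2283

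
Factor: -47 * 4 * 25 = -1 * 2^2 * 5^2 * 47^1 = -4700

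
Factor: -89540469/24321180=-1*2^(-2)*3^1*5^(-1)*13^(-1)*31181^(-1)*9948941^1=-29846823/8107060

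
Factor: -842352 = -1*2^4*3^1*7^1*23^1*109^1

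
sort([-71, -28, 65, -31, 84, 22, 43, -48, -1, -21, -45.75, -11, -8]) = [-71, -48, -45.75, -31, -28, -21, -11, -8, -1, 22, 43, 65, 84]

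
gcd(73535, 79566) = 1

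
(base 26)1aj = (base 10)955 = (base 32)tr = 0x3bb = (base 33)sv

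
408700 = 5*81740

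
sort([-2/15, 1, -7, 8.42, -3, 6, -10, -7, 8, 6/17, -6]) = [-10, -7, -7, -6, -3, -2/15, 6/17, 1, 6, 8, 8.42]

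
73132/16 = 4570 + 3/4 = 4570.75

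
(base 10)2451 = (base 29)2qf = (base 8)4623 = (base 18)7a3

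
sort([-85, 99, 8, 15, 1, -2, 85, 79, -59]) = [-85, -59, -2, 1, 8, 15, 79, 85, 99]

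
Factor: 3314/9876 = 2^(-1)*3^(-1)*823^(-1)*1657^1 = 1657/4938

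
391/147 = 2 + 97/147 ≈ 2.66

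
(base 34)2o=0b1011100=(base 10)92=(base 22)44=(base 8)134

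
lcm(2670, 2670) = 2670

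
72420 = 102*710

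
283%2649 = 283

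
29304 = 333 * 88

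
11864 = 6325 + 5539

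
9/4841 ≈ 0.00186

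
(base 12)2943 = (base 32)4m3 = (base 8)11303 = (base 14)1a71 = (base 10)4803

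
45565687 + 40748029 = 86313716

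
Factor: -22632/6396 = -1 * 2^1 * 13^(-1) * 23^1 = -46/13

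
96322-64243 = 32079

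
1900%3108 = 1900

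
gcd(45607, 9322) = 59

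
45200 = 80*565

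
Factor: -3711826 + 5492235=421^1 * 4229^1=1780409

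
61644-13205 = 48439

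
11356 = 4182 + 7174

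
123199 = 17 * 7247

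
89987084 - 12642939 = 77344145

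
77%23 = 8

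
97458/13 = 7496 + 10/13 ≈ 7496.77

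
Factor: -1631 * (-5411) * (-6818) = -1 * 2^1 * 7^3 * 233^1 * 487^1 * 773^1 = -60171174938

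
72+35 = 107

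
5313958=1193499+4120459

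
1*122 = 122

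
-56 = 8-64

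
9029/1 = 9029 = 9029.00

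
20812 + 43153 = 63965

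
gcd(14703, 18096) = 1131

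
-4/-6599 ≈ 0.000606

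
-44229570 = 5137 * (-8610)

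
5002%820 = 82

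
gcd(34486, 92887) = 1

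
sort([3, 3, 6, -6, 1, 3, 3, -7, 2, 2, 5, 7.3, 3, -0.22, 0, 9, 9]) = [-7, -6, -0.22, 0, 1, 2, 2, 3, 3, 3, 3, 3, 5, 6, 7.3, 9, 9]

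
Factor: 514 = 2^1*257^1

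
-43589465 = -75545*577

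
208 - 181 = 27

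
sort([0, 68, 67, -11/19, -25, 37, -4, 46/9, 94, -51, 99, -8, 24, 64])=[-51, -25, -8, -4, -11/19, 0, 46/9, 24, 37, 64, 67, 68, 94, 99]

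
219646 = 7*31378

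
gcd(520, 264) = 8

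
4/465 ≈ 0.00860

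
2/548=1/274 ≈ 0.00365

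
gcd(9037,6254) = 1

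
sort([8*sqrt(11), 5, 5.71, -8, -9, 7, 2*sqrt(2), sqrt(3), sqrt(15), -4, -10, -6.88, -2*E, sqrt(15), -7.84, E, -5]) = [-10, -9, -8, -7.84, -6.88, -2*E, -5, -4, sqrt(3), E, 2*sqrt(2), sqrt(15), sqrt(15), 5, 5.71, 7, 8*sqrt(11)]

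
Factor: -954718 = -1*2^1*477359^1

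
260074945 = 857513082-597438137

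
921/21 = 307/7 ≈ 43.86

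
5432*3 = 16296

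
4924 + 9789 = 14713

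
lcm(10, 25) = 50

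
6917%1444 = 1141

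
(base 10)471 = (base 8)727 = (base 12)333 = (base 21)119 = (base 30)fl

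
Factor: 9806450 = 2^1*5^2*17^1*83^1*139^1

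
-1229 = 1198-2427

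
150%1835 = 150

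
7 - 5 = 2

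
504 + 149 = 653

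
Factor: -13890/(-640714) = 3^1*5^1*457^(-1)*463^1*701^(-1) = 6945/320357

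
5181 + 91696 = 96877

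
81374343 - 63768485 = 17605858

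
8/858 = 4/429 ≈ 0.00932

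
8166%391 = 346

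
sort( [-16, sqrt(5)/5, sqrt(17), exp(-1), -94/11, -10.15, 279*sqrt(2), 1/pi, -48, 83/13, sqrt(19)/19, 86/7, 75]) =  [-48, -16, -10.15, -94/11, sqrt(19)/19, 1/pi, exp(-1), sqrt(5)/5, sqrt(17), 83/13, 86/7, 75, 279*sqrt(2)]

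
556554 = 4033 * 138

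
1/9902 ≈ 0.000101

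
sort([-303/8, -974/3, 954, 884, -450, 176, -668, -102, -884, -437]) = [-884, -668, -450, -437, -974/3, -102, -303/8, 176, 884, 954]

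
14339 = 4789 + 9550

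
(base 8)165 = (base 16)75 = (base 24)4l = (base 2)1110101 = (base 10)117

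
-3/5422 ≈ -0.000553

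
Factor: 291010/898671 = 2^1*3^(-1)*5^1*17^(-1)*67^(-1)*263^(-1)*29101^1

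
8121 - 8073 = 48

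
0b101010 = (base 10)42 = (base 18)26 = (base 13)33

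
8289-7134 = 1155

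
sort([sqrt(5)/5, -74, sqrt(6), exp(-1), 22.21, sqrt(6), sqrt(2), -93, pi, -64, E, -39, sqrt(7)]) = [-93, -74, -64, -39, exp(-1), sqrt(5)/5, sqrt(2), sqrt(6), sqrt(6), sqrt(7), E, pi, 22.21]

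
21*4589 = 96369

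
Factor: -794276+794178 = -1 * 2^1 * 7^2 = -98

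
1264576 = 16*79036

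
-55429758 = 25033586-80463344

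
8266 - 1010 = 7256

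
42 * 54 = 2268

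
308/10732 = 77/2683 ≈ 0.0287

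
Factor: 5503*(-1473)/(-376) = 2^(-3)*3^1*47^(-1)*491^1*5503^1 = 8105919/376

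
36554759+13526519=50081278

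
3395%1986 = 1409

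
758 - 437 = 321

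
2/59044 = 1/29522 ≈ 0.0000339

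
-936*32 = -29952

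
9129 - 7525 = 1604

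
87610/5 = 17522 = 17522.00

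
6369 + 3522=9891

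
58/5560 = 29/2780 ≈ 0.0104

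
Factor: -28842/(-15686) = 3^1 * 19^1 * 31^(-1) = 57/31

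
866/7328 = 433/3664 ≈ 0.118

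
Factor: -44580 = -1*2^2*3^1*5^1*743^1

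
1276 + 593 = 1869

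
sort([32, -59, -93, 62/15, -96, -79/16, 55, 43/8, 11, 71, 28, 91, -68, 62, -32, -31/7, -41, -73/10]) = [-96, -93, -68, -59, -41, -32, -73/10, -79/16, -31/7, 62/15, 43/8, 11, 28, 32, 55, 62, 71, 91]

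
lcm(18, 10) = 90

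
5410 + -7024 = -1614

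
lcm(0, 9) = 0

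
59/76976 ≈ 0.000766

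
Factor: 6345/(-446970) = -1 * 2^(-1) * 3^2 * 317^(-1) = -9/634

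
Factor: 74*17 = 2^1*17^1*37^1 = 1258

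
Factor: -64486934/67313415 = -1*2^1*3^(-1)*5^(-1)*13^(-1)*83^(-1)*4159^(-1)*32243467^1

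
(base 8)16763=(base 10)7667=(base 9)11458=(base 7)31232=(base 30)8fh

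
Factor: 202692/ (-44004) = -1*7^1*127^1*193^ (-1) = -889/193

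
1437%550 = 337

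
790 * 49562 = 39153980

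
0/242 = 0 = 0.00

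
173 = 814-641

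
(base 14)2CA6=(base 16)1F32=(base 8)17462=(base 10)7986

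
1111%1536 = 1111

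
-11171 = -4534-6637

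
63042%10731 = 9387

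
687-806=-119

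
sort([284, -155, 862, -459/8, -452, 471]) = [-452, -155, -459/8, 284, 471, 862]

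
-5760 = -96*60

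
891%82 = 71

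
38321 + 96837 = 135158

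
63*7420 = 467460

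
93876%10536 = 9588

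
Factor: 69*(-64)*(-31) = 2^6*3^1*23^1*31^1 = 136896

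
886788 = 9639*92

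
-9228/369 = -3076/123 ≈ -25.01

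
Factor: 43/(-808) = -1*2^(-3)*43^1*101^(-1)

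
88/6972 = 22/1743 ≈ 0.0126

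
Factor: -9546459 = -1 * 3^1 * 13^1 * 244781^1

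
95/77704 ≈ 0.00122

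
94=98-4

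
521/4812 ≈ 0.108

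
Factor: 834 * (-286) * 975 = -1 * 2^2 * 3^2 * 5^2 * 11^1 * 13^2 * 139^1 = -232560900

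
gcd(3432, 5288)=8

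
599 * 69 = 41331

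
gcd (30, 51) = 3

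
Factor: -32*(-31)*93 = 2^5*3^1*31^2 = 92256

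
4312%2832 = 1480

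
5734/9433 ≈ 0.608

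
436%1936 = 436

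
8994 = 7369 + 1625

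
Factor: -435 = -1*3^1*5^1*29^1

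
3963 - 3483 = 480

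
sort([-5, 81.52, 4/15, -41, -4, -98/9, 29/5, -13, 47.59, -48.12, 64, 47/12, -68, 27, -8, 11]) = [-68, -48.12, -41, -13, -98/9, -8, -5, -4, 4/15, 47/12, 29/5, 11, 27, 47.59, 64, 81.52]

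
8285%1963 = 433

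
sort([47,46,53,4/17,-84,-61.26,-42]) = [-84,-61.26,-42,4/17,46,47,53]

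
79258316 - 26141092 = 53117224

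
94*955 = 89770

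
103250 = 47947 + 55303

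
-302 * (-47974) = 14488148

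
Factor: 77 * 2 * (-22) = -1 * 2^2 * 7^1 * 11^2 = -3388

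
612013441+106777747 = 718791188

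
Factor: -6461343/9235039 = -1 * 3^3 * 7^1 * 11^(-1) * 17^1 * 269^(-1) * 2011^1 * 3121^(-1)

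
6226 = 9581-3355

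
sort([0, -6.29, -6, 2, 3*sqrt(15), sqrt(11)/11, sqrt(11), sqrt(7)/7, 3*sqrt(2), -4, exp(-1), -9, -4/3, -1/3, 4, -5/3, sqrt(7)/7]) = [-9, -6.29, -6, -4, -5/3, -4/3, -1/3, 0, sqrt(11)/11, exp(-1), sqrt(7)/7, sqrt(7)/7, 2, sqrt(11), 4, 3*sqrt(2), 3*sqrt(15)]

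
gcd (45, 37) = 1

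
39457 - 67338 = -27881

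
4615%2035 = 545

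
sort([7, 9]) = [7, 9]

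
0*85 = 0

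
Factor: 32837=7^1 * 4691^1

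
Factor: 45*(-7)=-1*3^2*5^1*7^1=-315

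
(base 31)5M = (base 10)177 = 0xB1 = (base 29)63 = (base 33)5C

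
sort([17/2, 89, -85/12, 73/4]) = [-85/12, 17/2, 73/4, 89]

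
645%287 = 71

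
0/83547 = 0 = 0.00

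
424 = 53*8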